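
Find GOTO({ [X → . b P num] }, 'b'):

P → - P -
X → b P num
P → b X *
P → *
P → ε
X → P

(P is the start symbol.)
GOTO(I, 'b') = CLOSURE({ [A → αX.β] : [A → α.Xβ] ∈ I, X = 'b' })

Items with dot before 'b', with the dot advanced:
  [X → . b P num] → [X → b . P num]
Closure of the advanced items:
  [X → b . P num] has the dot before P: add [P → . - P -], [P → . b X *], [P → . *], [P → .]

GOTO = { [P → . *], [P → . - P -], [P → . b X *], [P → .], [X → b . P num] }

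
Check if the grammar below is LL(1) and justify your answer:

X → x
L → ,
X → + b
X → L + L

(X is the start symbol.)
A grammar is LL(1) if for each non-terminal N with multiple productions, the predict sets of those productions are pairwise disjoint, where PREDICT(N → α) = (FIRST(α) \ {ε}) ∪ (FOLLOW(N) if α ⇒* ε).

Relevant sets:
  FIRST(L) = { ',' }

For X:
  PREDICT(X → x) = { 'x' }
  PREDICT(X → '+' b) = { '+' }
  PREDICT(X → L '+' L) = { ',' }
L has a single production, so nothing to check there.

All predict sets are disjoint. The grammar IS LL(1).

Answer: Yes, the grammar is LL(1).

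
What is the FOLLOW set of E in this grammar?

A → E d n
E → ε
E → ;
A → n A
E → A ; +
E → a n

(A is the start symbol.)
To compute FOLLOW(E), find every occurrence of E on a right-hand side N → α E β: add FIRST(β) \ {ε}, and if β is empty or nullable also add FOLLOW(N). Iterate to a fixed point.

In A → E d n: E is followed by d n, add FIRST(d n) \ {ε} = { 'd' }

Taking the union: FOLLOW(E) = { 'd' }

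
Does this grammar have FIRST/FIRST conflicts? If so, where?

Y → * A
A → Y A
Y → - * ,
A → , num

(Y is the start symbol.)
No FIRST/FIRST conflicts.

A FIRST/FIRST conflict occurs when two productions N → α and N → β for the same non-terminal have FIRST(α) ∩ FIRST(β) ≠ ∅ (with ε ∈ FIRST of a nullable right-hand side, so two nullable alternatives also conflict).

FIRST sets of the non-terminals at (or reachable through a nullable prefix from) the front of some alternative:
  FIRST(Y) = { '*', '-' }

Productions for Y:
  Y → * A: FIRST = { '*' }
  Y → - * ,: FIRST = { '-' }
Productions for A:
  A → Y A: FIRST = { '*', '-' }
  A → , num: FIRST = { ',' }

All alternatives of each non-terminal have pairwise disjoint FIRST sets.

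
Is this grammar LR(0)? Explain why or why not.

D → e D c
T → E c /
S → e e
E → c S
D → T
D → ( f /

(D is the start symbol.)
A grammar is LR(0) if no state in the canonical LR(0) collection has:
  - both a shift item (dot before a terminal) and a complete item (shift-reduce conflict), or
  - two or more complete items (reduce-reduce conflict; the accept item [D' → D .] counts as a complete item here).

Augment with D' → D and build the canonical LR(0) collection (I0 = CLOSURE({[D' → . D]}), then GOTO on every symbol after a dot until no new states appear). It has 16 states:
  I0: { [D → . ( f /], [D → . T], [D → . e D c], [D' → . D], [E → . c S], [T → . E c /] }  — shift
  I1: { [D → ( . f /] }  — shift
  I2: { [D' → D .] }  — accept
  I3: { [T → E . c /] }  — shift
  I4: { [D → T .] }  — reduce
  I5: { [E → c . S], [S → . e e] }  — shift
  I6: { [D → . ( f /], [D → . T], [D → . e D c], [D → e . D c], [E → . c S], [T → . E c /] }  — shift
  I7: { [D → e D . c] }  — shift
  I8: { [D → e D c .] }  — reduce
  I9: { [E → c S .] }  — reduce
  I10: { [S → e . e] }  — shift
  I11: { [S → e e .] }  — reduce
  I12: { [T → E c . /] }  — shift
  I13: { [T → E c / .] }  — reduce
  I14: { [D → ( f . /] }  — shift
  I15: { [D → ( f / .] }  — reduce

Every state is either a pure shift/goto state or contains exactly one complete item and nothing to shift — no conflicts. The grammar is LR(0).

Answer: Yes, the grammar is LR(0)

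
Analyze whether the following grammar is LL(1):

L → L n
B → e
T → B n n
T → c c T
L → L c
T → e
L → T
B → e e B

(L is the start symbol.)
A grammar is LL(1) if for each non-terminal N with multiple productions, the predict sets of those productions are pairwise disjoint, where PREDICT(N → α) = (FIRST(α) \ {ε}) ∪ (FOLLOW(N) if α ⇒* ε).

Relevant sets:
  FIRST(L) = { 'c', 'e' }
  FIRST(T) = { 'c', 'e' }
  FIRST(B) = { 'e' }

For L:
  PREDICT(L → L n) = { 'c', 'e' }
  PREDICT(L → L c) = { 'c', 'e' }
  PREDICT(L → T) = { 'c', 'e' }
For B:
  PREDICT(B → e) = { 'e' }
  PREDICT(B → e e B) = { 'e' }
For T:
  PREDICT(T → B n n) = { 'e' }
  PREDICT(T → c c T) = { 'c' }
  PREDICT(T → e) = { 'e' }

Conflict found: Predict set conflict for L: { 'c', 'e' }
The grammar is NOT LL(1).

Answer: No. Predict set conflict for L: { 'c', 'e' }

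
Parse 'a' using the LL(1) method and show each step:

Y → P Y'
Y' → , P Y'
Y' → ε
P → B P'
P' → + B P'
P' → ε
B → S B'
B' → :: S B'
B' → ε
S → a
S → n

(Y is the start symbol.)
Stack is shown with the top on the left.

Stack         Input  Action
---------------------------
Y $           a $    output Y → P Y'
P Y' $        a $    output P → B P'
B P' Y' $     a $    output B → S B'
S B' P' Y' $  a $    output S → a
a B' P' Y' $  a $    match 'a'
B' P' Y' $    $      output B' → ε
P' Y' $       $      output P' → ε
Y' $          $      output Y' → ε
$             $      accept

The string is accepted.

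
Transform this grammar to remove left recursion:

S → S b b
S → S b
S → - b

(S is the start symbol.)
S is directly left-recursive. The standard transformation for
  A → A α₁ | ... | A α_m | β₁ | ... | β_n
is
  A  → β₁ A' | ... | β_n A'
  A' → α₁ A' | ... | α_m A' | ε

S → - b becomes S → - b S'
S → S b b becomes S' → b b S'
S → S b becomes S' → b S'
Add S' → ε

Resulting grammar:
S → - b S'
S' → b b S'
S' → b S'
S' → ε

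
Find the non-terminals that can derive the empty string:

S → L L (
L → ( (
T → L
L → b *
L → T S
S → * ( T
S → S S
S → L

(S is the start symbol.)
A non-terminal is nullable if it can derive ε (the empty string): either it has an ε-production, or it has a production whose right-hand side consists entirely of nullable non-terminals.

There are no ε-productions, so no non-terminal can derive ε.
No non-terminals are nullable.

Answer: None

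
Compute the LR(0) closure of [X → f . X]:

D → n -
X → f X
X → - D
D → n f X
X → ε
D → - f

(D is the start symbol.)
{ [X → . - D], [X → . f X], [X → .], [X → f . X] }

To compute CLOSURE, for each item [A → α.Bβ] where B is a non-terminal, add [B → .γ] for all productions B → γ; repeat for the newly added items until nothing changes.

Start with: [X → f . X]
  [X → f . X] has the dot before X: add [X → . f X], [X → . - D], [X → .]
No further items can be added.

CLOSURE = { [X → . - D], [X → . f X], [X → .], [X → f . X] }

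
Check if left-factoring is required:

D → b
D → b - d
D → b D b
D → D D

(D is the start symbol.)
Left-factoring is needed when two productions for the same non-terminal
share a common prefix on the right-hand side.

Productions for D:
  D → b
  D → b - d
  D → b D b
  D → D D

Found common prefix 'b' in productions for D

Answer: Yes, D has productions with common prefix 'b'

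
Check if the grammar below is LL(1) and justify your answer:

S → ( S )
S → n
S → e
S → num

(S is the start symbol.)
A grammar is LL(1) if for each non-terminal N with multiple productions, the predict sets of those productions are pairwise disjoint, where PREDICT(N → α) = (FIRST(α) \ {ε}) ∪ (FOLLOW(N) if α ⇒* ε).

For S:
  PREDICT(S → '(' S ')') = { '(' }
  PREDICT(S → n) = { 'n' }
  PREDICT(S → e) = { 'e' }
  PREDICT(S → num) = { 'num' }

All predict sets are disjoint. The grammar IS LL(1).

Answer: Yes, the grammar is LL(1).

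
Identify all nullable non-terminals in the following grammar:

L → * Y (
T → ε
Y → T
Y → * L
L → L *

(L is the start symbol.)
ε-productions: T → ε
So T is immediately nullable.
Y → T: every symbol on the right is nullable, so Y is nullable too.
No further non-terminal can be added: every production for the remaining non-terminals contains a terminal or a non-nullable non-terminal.
Nullable = { 'T', 'Y' }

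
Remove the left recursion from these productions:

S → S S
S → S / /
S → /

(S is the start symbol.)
S is directly left-recursive. The standard transformation for
  A → A α₁ | ... | A α_m | β₁ | ... | β_n
is
  A  → β₁ A' | ... | β_n A'
  A' → α₁ A' | ... | α_m A' | ε

S → / becomes S → / S'
S → S S becomes S' → S S'
S → S / / becomes S' → / / S'
Add S' → ε

Resulting grammar:
S → / S'
S' → S S'
S' → / / S'
S' → ε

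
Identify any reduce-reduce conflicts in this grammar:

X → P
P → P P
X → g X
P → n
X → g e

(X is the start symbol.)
No reduce-reduce conflicts

A reduce-reduce conflict occurs when an LR(0) state has two complete items [A → α .] and [B → β .] — both call for a reduction, and with no lookahead the parser cannot choose between them.

Augment with X' → X and build the canonical LR(0) collection (I0 = CLOSURE({[X' → . X]}), then GOTO on every symbol after a dot until no new states appear). It has 8 states:
  I0: { [P → . P P], [P → . n], [X → . P], [X → . g X], [X → . g e], [X' → . X] }  — shift
  I1: { [P → . P P], [P → . n], [P → P . P], [X → P .] }  — shift, reduce
  I2: { [X' → X .] }  — accept
  I3: { [P → . P P], [P → . n], [X → . P], [X → . g X], [X → . g e], [X → g . X], [X → g . e] }  — shift
  I4: { [P → n .] }  — reduce
  I5: { [X → g X .] }  — reduce
  I6: { [X → g e .] }  — reduce
  I7: { [P → . P P], [P → . n], [P → P . P], [P → P P .] }  — shift, reduce

No state contains more than one complete item.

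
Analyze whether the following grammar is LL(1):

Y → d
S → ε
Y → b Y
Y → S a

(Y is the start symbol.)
A grammar is LL(1) if for each non-terminal N with multiple productions, the predict sets of those productions are pairwise disjoint, where PREDICT(N → α) = (FIRST(α) \ {ε}) ∪ (FOLLOW(N) if α ⇒* ε).

Relevant sets:
  FIRST(S) = { ε }

For Y:
  PREDICT(Y → d) = { 'd' }
  PREDICT(Y → b Y) = { 'b' }
  PREDICT(Y → S a) = { 'a' }
S has a single production, so nothing to check there.

All predict sets are disjoint. The grammar IS LL(1).

Answer: Yes, the grammar is LL(1).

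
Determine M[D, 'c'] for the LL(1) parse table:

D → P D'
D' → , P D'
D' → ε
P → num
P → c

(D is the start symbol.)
To find M[D, 'c'], we find productions for D where 'c' is in the predict set (PREDICT(N → α) = (FIRST(α) \ {ε}) ∪ (FOLLOW(N) if α ⇒* ε)).

Relevant sets:
  FIRST(P) = { 'c', 'num' }

D → P D': PREDICT = { 'c', 'num' }
  'c' is in predict set, so this production goes in M[D, 'c']

M[D, 'c'] = D → P D'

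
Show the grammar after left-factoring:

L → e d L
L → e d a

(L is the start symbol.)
Left-factoring transforms A → αβ₁ | αβ₂ into A → αA' and A' → β₁ | β₂
(α is the longest common prefix among the alternatives). Repeat until
no nonterminal has two alternatives with a common prefix.

Round 1: L has alternatives sharing prefix 'e d'. Introduce L': L → e d L'
  Add: L' → L
  Add: L' → a

No remaining common prefixes — done.

Resulting grammar:
L → e d L'
L' → L
L' → a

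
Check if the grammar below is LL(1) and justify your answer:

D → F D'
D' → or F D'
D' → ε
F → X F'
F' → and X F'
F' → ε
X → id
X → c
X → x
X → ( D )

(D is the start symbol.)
Yes, the grammar is LL(1).

Relevant sets:
  FOLLOW(D') = { $, ')' }
  FOLLOW(F') = { $, ')', 'or' }

For D':
  PREDICT(D' → or F D') = { 'or' }
  PREDICT(D' → ε) = { $, ')' }
For F':
  PREDICT(F' → and X F') = { 'and' }
  PREDICT(F' → ε) = { $, ')', 'or' }
For X:
  PREDICT(X → id) = { 'id' }
  PREDICT(X → c) = { 'c' }
  PREDICT(X → x) = { 'x' }
  PREDICT(X → '(' D ')') = { '(' }
D, F have a single production, so nothing to check there.

All predict sets are disjoint. The grammar IS LL(1).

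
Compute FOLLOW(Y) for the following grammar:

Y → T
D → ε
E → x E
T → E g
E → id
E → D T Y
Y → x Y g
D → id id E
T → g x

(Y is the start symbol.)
{ $, 'g', 'id', 'x' }

To compute FOLLOW(Y), find every occurrence of Y on a right-hand side N → α Y β: add FIRST(β) \ {ε}, and if β is empty or nullable also add FOLLOW(N). Iterate to a fixed point.

Y is the start symbol, so $ ∈ FOLLOW(Y).
In E → D T Y: Y is at the end, add FOLLOW(E)
In Y → x Y g: Y is followed by g, add FIRST(g) \ {ε} = { 'g' }

The FOLLOW sets referred to above (computed the same way, to a fixed point):
  FOLLOW(E) = { 'g', 'id', 'x' }

Taking the union: FOLLOW(Y) = { $, 'g', 'id', 'x' }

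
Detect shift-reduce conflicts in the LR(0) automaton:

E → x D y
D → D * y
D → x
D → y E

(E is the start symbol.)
No shift-reduce conflicts

Augment with E' → E and build the canonical LR(0) collection (I0 = CLOSURE({[E' → . E]}), then GOTO on every symbol after a dot until no new states appear). It has 10 states:
  I0: { [E → . x D y], [E' → . E] }  — shift
  I1: { [E' → E .] }  — accept
  I2: { [D → . D * y], [D → . x], [D → . y E], [E → x . D y] }  — shift
  I3: { [D → D . * y], [E → x D . y] }  — shift
  I4: { [D → x .] }  — reduce
  I5: { [D → y . E], [E → . x D y] }  — shift
  I6: { [D → y E .] }  — reduce
  I7: { [D → D * . y] }  — shift
  I8: { [E → x D y .] }  — reduce
  I9: { [D → D * y .] }  — reduce

No state contains both a complete item and a shift item.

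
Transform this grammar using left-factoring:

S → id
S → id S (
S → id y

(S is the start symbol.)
Left-factoring transforms A → αβ₁ | αβ₂ into A → αA' and A' → β₁ | β₂
(α is the longest common prefix among the alternatives). Repeat until
no nonterminal has two alternatives with a common prefix.

Round 1: S has alternatives sharing prefix 'id'. Introduce S': S → id S'
  Add: S' → ε
  Add: S' → S (
  Add: S' → y

No remaining common prefixes — done.

Resulting grammar:
S → id S'
S' → ε
S' → S (
S' → y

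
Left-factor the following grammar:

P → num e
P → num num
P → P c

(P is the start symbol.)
Left-factoring transforms A → αβ₁ | αβ₂ into A → αA' and A' → β₁ | β₂
(α is the longest common prefix among the alternatives). Repeat until
no nonterminal has two alternatives with a common prefix.

Round 1: P has alternatives sharing prefix 'num'. Introduce P': P → num P'
  Add: P' → e
  Add: P' → num

No remaining common prefixes — done.

Resulting grammar:
P → num P'
P' → e
P' → num
P → P c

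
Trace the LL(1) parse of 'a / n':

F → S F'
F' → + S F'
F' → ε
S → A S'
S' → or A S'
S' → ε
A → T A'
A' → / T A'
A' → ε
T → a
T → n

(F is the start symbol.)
LL(1) parsing maintains a stack (initially the start symbol over $) and the input. At each step: if the stack top is a terminal, match it against the current input token; if it is a non-terminal N, replace it with the RHS of M[N, lookahead] (the unique production whose predict set contains the lookahead).

Stack is shown with the top on the left.

Stack           Input    Action
-------------------------------
F $             a / n $  output F → S F'
S F' $          a / n $  output S → A S'
A S' F' $       a / n $  output A → T A'
T A' S' F' $    a / n $  output T → a
a A' S' F' $    a / n $  match 'a'
A' S' F' $      / n $    output A' → / T A'
/ T A' S' F' $  / n $    match '/'
T A' S' F' $    n $      output T → n
n A' S' F' $    n $      match 'n'
A' S' F' $      $        output A' → ε
S' F' $         $        output S' → ε
F' $            $        output F' → ε
$               $        accept

The string is accepted.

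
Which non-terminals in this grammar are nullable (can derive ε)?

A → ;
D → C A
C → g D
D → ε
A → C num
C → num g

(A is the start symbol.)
ε-productions: D → ε
So D is immediately nullable.
No further non-terminal can be added: every production for the remaining non-terminals contains a terminal or a non-nullable non-terminal.
Nullable = { 'D' }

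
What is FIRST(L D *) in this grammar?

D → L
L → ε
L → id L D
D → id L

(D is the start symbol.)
{ '*', 'id' }

FIRST sets of the non-terminals involved (from the grammar, by fixed-point iteration):
  FIRST(L) = { 'id', ε }
  FIRST(D) = { 'id', ε }

To compute FIRST(L D *), process the symbols left to right:
Symbol L is a non-terminal. Add FIRST(L) \ {ε} = { 'id' }
L is nullable (ε ∈ FIRST(L)), continue to the next symbol.
Symbol D is a non-terminal. Add FIRST(D) \ {ε} = { 'id' }
D is nullable (ε ∈ FIRST(D)), continue to the next symbol.
Symbol * is a terminal. Add '*' and stop.
FIRST(L D *) = { '*', 'id' }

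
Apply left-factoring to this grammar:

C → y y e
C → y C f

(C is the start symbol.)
Left-factoring transforms A → αβ₁ | αβ₂ into A → αA' and A' → β₁ | β₂
(α is the longest common prefix among the alternatives). Repeat until
no nonterminal has two alternatives with a common prefix.

Round 1: C has alternatives sharing prefix 'y'. Introduce C': C → y C'
  Add: C' → y e
  Add: C' → C f

No remaining common prefixes — done.

Resulting grammar:
C → y C'
C' → y e
C' → C f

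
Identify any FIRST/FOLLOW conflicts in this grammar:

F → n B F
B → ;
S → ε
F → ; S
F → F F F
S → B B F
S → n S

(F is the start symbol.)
Yes. S → B B F with FOLLOW(S) on { ';' }; S → n S with FOLLOW(S) on { 'n' }

A FIRST/FOLLOW conflict occurs when a non-terminal N has a nullable alternative N → β (β ⇒* ε) and another alternative N → α with FIRST(α) ∩ FOLLOW(N) ≠ ∅: on such a lookahead the parser cannot decide between expanding α and letting N vanish via β.

Nullable non-terminals: S.
FIRST sets used below: FIRST(B) = { ';' }

S: nullable alternative(s) S → ε; FOLLOW(S) = { $, ';', 'n' }
  S → ε: FIRST \ {ε} = { } — this is the only nullable alternative, skip
  S → B B F: FIRST \ {ε} = { ';' } — overlaps FOLLOW(S) on { ';' }: CONFLICT
  S → n S: FIRST \ {ε} = { 'n' } — overlaps FOLLOW(S) on { 'n' }: CONFLICT

B, F have no nullable alternative, so no FIRST/FOLLOW check is needed there.

So the grammar has 2 FIRST/FOLLOW conflicts (marked CONFLICT above).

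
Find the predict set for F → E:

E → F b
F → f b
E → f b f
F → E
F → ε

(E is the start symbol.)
PREDICT(F → E) = (FIRST(RHS) \ {ε}) ∪ (FOLLOW(F) if ε ∈ FIRST(RHS), i.e. RHS ⇒* ε)
FIRST(E) = { 'b', 'f' }
FIRST(E) = { 'b', 'f' }
ε ∉ FIRST(E), so FOLLOW(F) is not added.
PREDICT(F → E) = { 'b', 'f' }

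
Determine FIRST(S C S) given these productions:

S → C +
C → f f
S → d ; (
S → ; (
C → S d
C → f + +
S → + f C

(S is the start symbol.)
FIRST sets of the non-terminals involved (from the grammar, by fixed-point iteration):
  FIRST(S) = { '+', ';', 'd', 'f' }

To compute FIRST(S C S), process the symbols left to right:
Symbol S is a non-terminal. Add FIRST(S) \ {ε} = { '+', ';', 'd', 'f' }
S is not nullable (ε ∉ FIRST(S)), so stop here.
FIRST(S C S) = { '+', ';', 'd', 'f' }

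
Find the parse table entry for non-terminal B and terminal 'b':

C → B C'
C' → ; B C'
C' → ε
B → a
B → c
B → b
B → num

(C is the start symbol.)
B → b

To find M[B, 'b'], we find productions for B where 'b' is in the predict set (PREDICT(N → α) = (FIRST(α) \ {ε}) ∪ (FOLLOW(N) if α ⇒* ε)).

B → a: PREDICT = { 'a' }
B → c: PREDICT = { 'c' }
B → b: PREDICT = { 'b' }
  'b' is in predict set, so this production goes in M[B, 'b']
B → num: PREDICT = { 'num' }

M[B, 'b'] = B → b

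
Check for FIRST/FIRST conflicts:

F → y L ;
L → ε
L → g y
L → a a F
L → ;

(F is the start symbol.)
A FIRST/FIRST conflict occurs when two productions N → α and N → β for the same non-terminal have FIRST(α) ∩ FIRST(β) ≠ ∅ (with ε ∈ FIRST of a nullable right-hand side, so two nullable alternatives also conflict).

Productions for L:
  L → ε: FIRST = { ε }
  L → g y: FIRST = { 'g' }
  L → a a F: FIRST = { 'a' }
  L → ;: FIRST = { ';' }
F has only one production, so no FIRST/FIRST conflict is possible there.

All alternatives of each non-terminal have pairwise disjoint FIRST sets.

Answer: No FIRST/FIRST conflicts.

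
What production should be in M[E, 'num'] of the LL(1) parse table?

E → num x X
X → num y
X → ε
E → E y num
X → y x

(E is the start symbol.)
E → num x X, E → E y num

To find M[E, 'num'], we find productions for E where 'num' is in the predict set (PREDICT(N → α) = (FIRST(α) \ {ε}) ∪ (FOLLOW(N) if α ⇒* ε)).

Relevant sets:
  FIRST(E) = { 'num' }

E → num x X: PREDICT = { 'num' }
  'num' is in predict set, so this production goes in M[E, 'num']
E → E y num: PREDICT = { 'num' }
  'num' is in predict set, so this production goes in M[E, 'num']

M[E, 'num'] = E → num x X, E → E y num  (a multiply-defined cell — the grammar is not LL(1))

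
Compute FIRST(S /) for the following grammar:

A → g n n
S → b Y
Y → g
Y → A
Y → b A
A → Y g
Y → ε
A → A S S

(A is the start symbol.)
{ 'b' }

FIRST sets of the non-terminals involved (from the grammar, by fixed-point iteration):
  FIRST(S) = { 'b' }

To compute FIRST(S /), process the symbols left to right:
Symbol S is a non-terminal. Add FIRST(S) \ {ε} = { 'b' }
S is not nullable (ε ∉ FIRST(S)), so stop here.
FIRST(S /) = { 'b' }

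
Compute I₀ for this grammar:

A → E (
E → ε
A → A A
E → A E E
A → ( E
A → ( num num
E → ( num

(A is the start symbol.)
First, augment the grammar with A' → A
I₀ = CLOSURE({ [A' → . A] }):
  [A' → . A] has the dot before A: add [A → . E (], [A → . A A], [A → . ( E], [A → . ( num num]
  [A → . E (] has the dot before E: add [E → .], [E → . A E E], [E → . ( num]
No further items can be added.

I₀ = { [A → . ( E], [A → . ( num num], [A → . A A], [A → . E (], [A' → . A], [E → . ( num], [E → . A E E], [E → .] }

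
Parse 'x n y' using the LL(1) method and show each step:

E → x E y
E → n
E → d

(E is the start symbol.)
Stack is shown with the top on the left.

Stack    Input    Action
------------------------
E $      x n y $  output E → x E y
x E y $  x n y $  match 'x'
E y $    n y $    output E → n
n y $    n y $    match 'n'
y $      y $      match 'y'
$        $        accept

The string is accepted.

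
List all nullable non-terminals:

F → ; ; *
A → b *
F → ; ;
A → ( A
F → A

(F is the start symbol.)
None

A non-terminal is nullable if it can derive ε (the empty string): either it has an ε-production, or it has a production whose right-hand side consists entirely of nullable non-terminals.

There are no ε-productions, so no non-terminal can derive ε.
No non-terminals are nullable.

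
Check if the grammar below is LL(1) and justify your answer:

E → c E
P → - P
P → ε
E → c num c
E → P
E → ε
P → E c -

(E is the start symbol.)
No. Predict set conflict for E: { 'c' }

Relevant sets:
  FIRST(P) = { '-', 'c', ε }
  FIRST(E) = { '-', 'c', ε }
  FOLLOW(E) = { $, 'c' }
  FOLLOW(P) = { $, 'c' }

For E:
  PREDICT(E → c E) = { 'c' }
  PREDICT(E → c num c) = { 'c' }
  PREDICT(E → P) = { $, '-', 'c' }
  PREDICT(E → ε) = { $, 'c' }
For P:
  PREDICT(P → '-' P) = { '-' }
  PREDICT(P → ε) = { $, 'c' }
  PREDICT(P → E c '-') = { '-', 'c' }

Conflict found: Predict set conflict for E: { 'c' }
The grammar is NOT LL(1).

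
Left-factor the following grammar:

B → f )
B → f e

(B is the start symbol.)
B → f B'
B' → )
B' → e

Left-factoring transforms A → αβ₁ | αβ₂ into A → αA' and A' → β₁ | β₂
(α is the longest common prefix among the alternatives). Repeat until
no nonterminal has two alternatives with a common prefix.

Round 1: B has alternatives sharing prefix 'f'. Introduce B': B → f B'
  Add: B' → )
  Add: B' → e

No remaining common prefixes — done.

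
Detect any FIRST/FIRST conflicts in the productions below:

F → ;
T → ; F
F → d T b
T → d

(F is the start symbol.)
Productions for F:
  F → ;: FIRST = { ';' }
  F → d T b: FIRST = { 'd' }
Productions for T:
  T → ; F: FIRST = { ';' }
  T → d: FIRST = { 'd' }

All alternatives of each non-terminal have pairwise disjoint FIRST sets.

Answer: No FIRST/FIRST conflicts.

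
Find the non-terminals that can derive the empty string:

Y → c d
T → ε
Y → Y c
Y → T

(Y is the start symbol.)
{ 'T', 'Y' }

A non-terminal is nullable if it can derive ε (the empty string): either it has an ε-production, or it has a production whose right-hand side consists entirely of nullable non-terminals.

ε-productions: T → ε
So T is immediately nullable.
Y → T: every symbol on the right is nullable, so Y is nullable too.
Every non-terminal is now nullable.
Nullable = { 'T', 'Y' }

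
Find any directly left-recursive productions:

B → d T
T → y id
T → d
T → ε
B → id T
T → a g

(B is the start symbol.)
B → d T: starts with d
T → y id: starts with y
T → d: starts with d
T → ε: starts with ε
B → id T: starts with id
T → a g: starts with a

No direct left recursion found.

Answer: No direct left recursion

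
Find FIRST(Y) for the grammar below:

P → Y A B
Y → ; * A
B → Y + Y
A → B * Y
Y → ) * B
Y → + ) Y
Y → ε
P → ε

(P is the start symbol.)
{ ')', '+', ';', ε }

To compute FIRST(Y), examine every production with Y on the left-hand side, reading each right-hand side left to right until a non-nullable symbol is reached.

From Y → ; * A:
  - ';' is a terminal: add ';' and stop
From Y → ) * B:
  - ')' is a terminal: add ')' and stop
From Y → + ) Y:
  - '+' is a terminal: add '+' and stop
From Y → ε:
  - ε-production, so ε ∈ FIRST(Y)

Collecting: FIRST(Y) = { ')', '+', ';', ε }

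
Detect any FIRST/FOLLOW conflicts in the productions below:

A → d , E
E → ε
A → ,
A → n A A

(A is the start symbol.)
No FIRST/FOLLOW conflicts.

A FIRST/FOLLOW conflict occurs when a non-terminal N has a nullable alternative N → β (β ⇒* ε) and another alternative N → α with FIRST(α) ∩ FOLLOW(N) ≠ ∅: on such a lookahead the parser cannot decide between expanding α and letting N vanish via β.

Nullable non-terminals: E.
E has a nullable alternative but only one production, so nothing to check.

A has no nullable alternative, so no FIRST/FOLLOW check is needed there.

No FIRST/FOLLOW conflicts found.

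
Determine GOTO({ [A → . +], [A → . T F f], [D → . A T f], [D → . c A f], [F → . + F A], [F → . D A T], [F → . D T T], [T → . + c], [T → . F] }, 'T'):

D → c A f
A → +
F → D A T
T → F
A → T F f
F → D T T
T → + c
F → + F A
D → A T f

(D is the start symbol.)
GOTO(I, 'T') = CLOSURE({ [A → αX.β] : [A → α.Xβ] ∈ I, X = 'T' })

Items with dot before 'T', with the dot advanced:
  [A → . T F f] → [A → T . F f]
Closure of the advanced items:
  [A → T . F f] has the dot before F: add [F → . D A T], [F → . D T T], [F → . + F A]
  [F → . D A T] has the dot before D: add [D → . c A f], [D → . A T f]
  [D → . A T f] has the dot before A: add [A → . +], [A → . T F f]
  [A → . T F f] has the dot before T: add [T → . F], [T → . + c]

GOTO = { [A → . +], [A → . T F f], [A → T . F f], [D → . A T f], [D → . c A f], [F → . + F A], [F → . D A T], [F → . D T T], [T → . + c], [T → . F] }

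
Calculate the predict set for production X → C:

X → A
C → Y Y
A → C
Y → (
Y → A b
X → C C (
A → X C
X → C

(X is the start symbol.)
{ '(' }

PREDICT(X → C) = (FIRST(RHS) \ {ε}) ∪ (FOLLOW(X) if ε ∈ FIRST(RHS), i.e. RHS ⇒* ε)
FIRST(C) = { '(' }
FIRST(C) = { '(' }
ε ∉ FIRST(C), so FOLLOW(X) is not added.
PREDICT(X → C) = { '(' }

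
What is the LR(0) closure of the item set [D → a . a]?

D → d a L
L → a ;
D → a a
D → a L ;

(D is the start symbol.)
Start with: [D → a . a]
The dot precedes the terminal a, so nothing is added.

CLOSURE = { [D → a . a] }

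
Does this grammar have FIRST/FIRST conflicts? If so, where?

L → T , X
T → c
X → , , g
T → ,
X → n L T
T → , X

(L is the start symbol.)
A FIRST/FIRST conflict occurs when two productions N → α and N → β for the same non-terminal have FIRST(α) ∩ FIRST(β) ≠ ∅ (with ε ∈ FIRST of a nullable right-hand side, so two nullable alternatives also conflict).

Productions for T:
  T → c: FIRST = { 'c' }
  T → ,: FIRST = { ',' }
  T → , X: FIRST = { ',' }
Productions for X:
  X → , , g: FIRST = { ',' }
  X → n L T: FIRST = { 'n' }
L has only one production, so no FIRST/FIRST conflict is possible there.

Conflict for T: T → , and T → , X
  Overlap: { ',' }

Answer: Yes. T → ',' / T → ',' X on { ',' }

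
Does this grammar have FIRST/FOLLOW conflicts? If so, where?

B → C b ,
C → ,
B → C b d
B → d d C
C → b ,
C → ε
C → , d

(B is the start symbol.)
A FIRST/FOLLOW conflict occurs when a non-terminal N has a nullable alternative N → β (β ⇒* ε) and another alternative N → α with FIRST(α) ∩ FOLLOW(N) ≠ ∅: on such a lookahead the parser cannot decide between expanding α and letting N vanish via β.

Nullable non-terminals: C.

C: nullable alternative(s) C → ε; FOLLOW(C) = { $, 'b' }
  C → ,: FIRST \ {ε} = { ',' } — disjoint from FOLLOW(C)
  C → b ,: FIRST \ {ε} = { 'b' } — overlaps FOLLOW(C) on { 'b' }: CONFLICT
  C → ε: FIRST \ {ε} = { } — this is the only nullable alternative, skip
  C → , d: FIRST \ {ε} = { ',' } — disjoint from FOLLOW(C)

B has no nullable alternative, so no FIRST/FOLLOW check is needed there.

So the grammar has 1 FIRST/FOLLOW conflict (marked CONFLICT above).

Answer: Yes. C → b ',' with FOLLOW(C) on { 'b' }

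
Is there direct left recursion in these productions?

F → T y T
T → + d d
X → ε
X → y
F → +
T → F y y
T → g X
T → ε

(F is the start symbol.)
F → T y T: starts with T
T → + d d: starts with '+'
X → ε: starts with ε
X → y: starts with y
F → +: starts with '+'
T → F y y: starts with F
T → g X: starts with g
T → ε: starts with ε

No direct left recursion found.

Answer: No direct left recursion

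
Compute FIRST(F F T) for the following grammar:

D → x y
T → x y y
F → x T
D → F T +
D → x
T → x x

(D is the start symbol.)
{ 'x' }

FIRST sets of the non-terminals involved (from the grammar, by fixed-point iteration):
  FIRST(F) = { 'x' }

To compute FIRST(F F T), process the symbols left to right:
Symbol F is a non-terminal. Add FIRST(F) \ {ε} = { 'x' }
F is not nullable (ε ∉ FIRST(F)), so stop here.
FIRST(F F T) = { 'x' }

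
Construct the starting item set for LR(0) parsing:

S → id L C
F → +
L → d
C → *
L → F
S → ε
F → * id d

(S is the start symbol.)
{ [S → . id L C], [S → .], [S' → . S] }

First, augment the grammar with S' → S
I₀ = CLOSURE({ [S' → . S] }):
  [S' → . S] has the dot before S: add [S → . id L C], [S → .]
No further items can be added.

I₀ = { [S → . id L C], [S → .], [S' → . S] }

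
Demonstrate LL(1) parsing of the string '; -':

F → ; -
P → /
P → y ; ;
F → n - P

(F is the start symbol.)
LL(1) parsing maintains a stack (initially the start symbol over $) and the input. At each step: if the stack top is a terminal, match it against the current input token; if it is a non-terminal N, replace it with the RHS of M[N, lookahead] (the unique production whose predict set contains the lookahead).

Stack is shown with the top on the left.

Stack  Input  Action
--------------------
F $    ; - $  output F → ; -
; - $  ; - $  match ';'
- $    - $    match '-'
$      $      accept

The string is accepted.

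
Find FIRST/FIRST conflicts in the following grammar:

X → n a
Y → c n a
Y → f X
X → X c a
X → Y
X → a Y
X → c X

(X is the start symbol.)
A FIRST/FIRST conflict occurs when two productions N → α and N → β for the same non-terminal have FIRST(α) ∩ FIRST(β) ≠ ∅ (with ε ∈ FIRST of a nullable right-hand side, so two nullable alternatives also conflict).

FIRST sets of the non-terminals at (or reachable through a nullable prefix from) the front of some alternative:
  FIRST(X) = { 'a', 'c', 'f', 'n' }
  FIRST(Y) = { 'c', 'f' }

Productions for X:
  X → n a: FIRST = { 'n' }
  X → X c a: FIRST = { 'a', 'c', 'f', 'n' }
  X → Y: FIRST = { 'c', 'f' }
  X → a Y: FIRST = { 'a' }
  X → c X: FIRST = { 'c' }
Productions for Y:
  Y → c n a: FIRST = { 'c' }
  Y → f X: FIRST = { 'f' }

Conflict for X: X → n a and X → X c a
  Overlap: { 'n' }
Conflict for X: X → X c a and X → Y
  Overlap: { 'c', 'f' }
Conflict for X: X → X c a and X → a Y
  Overlap: { 'a' }
Conflict for X: X → X c a and X → c X
  Overlap: { 'c' }
Conflict for X: X → Y and X → c X
  Overlap: { 'c' }

Answer: Yes. X → n a / X → X c a on { 'n' }; X → X c a / X → Y on { 'c', 'f' }; X → X c a / X → a Y on { 'a' }; X → X c a / X → c X on { 'c' }; X → Y / X → c X on { 'c' }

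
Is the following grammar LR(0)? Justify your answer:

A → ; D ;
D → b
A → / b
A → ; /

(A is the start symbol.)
Yes, the grammar is LR(0)

Augment with A' → A and build the canonical LR(0) collection (I0 = CLOSURE({[A' → . A]}), then GOTO on every symbol after a dot until no new states appear). It has 9 states:
  I0: { [A → . / b], [A → . ; /], [A → . ; D ;], [A' → . A] }  — shift
  I1: { [A → / . b] }  — shift
  I2: { [A → ; . /], [A → ; . D ;], [D → . b] }  — shift
  I3: { [A' → A .] }  — accept
  I4: { [A → ; / .] }  — reduce
  I5: { [A → ; D . ;] }  — shift
  I6: { [D → b .] }  — reduce
  I7: { [A → ; D ; .] }  — reduce
  I8: { [A → / b .] }  — reduce

Every state is either a pure shift/goto state or contains exactly one complete item and nothing to shift — no conflicts. The grammar is LR(0).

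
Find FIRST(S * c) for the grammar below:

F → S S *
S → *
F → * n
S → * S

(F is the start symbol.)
FIRST sets of the non-terminals involved (from the grammar, by fixed-point iteration):
  FIRST(S) = { '*' }

To compute FIRST(S * c), process the symbols left to right:
Symbol S is a non-terminal. Add FIRST(S) \ {ε} = { '*' }
S is not nullable (ε ∉ FIRST(S)), so stop here.
FIRST(S * c) = { '*' }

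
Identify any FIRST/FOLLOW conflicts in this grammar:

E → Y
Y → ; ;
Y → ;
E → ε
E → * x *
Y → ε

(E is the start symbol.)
No FIRST/FOLLOW conflicts.

A FIRST/FOLLOW conflict occurs when a non-terminal N has a nullable alternative N → β (β ⇒* ε) and another alternative N → α with FIRST(α) ∩ FOLLOW(N) ≠ ∅: on such a lookahead the parser cannot decide between expanding α and letting N vanish via β.

Nullable non-terminals: E, Y.
FIRST sets used below: FIRST(Y) = { ';', ε }

E: nullable alternative(s) E → Y, E → ε; FOLLOW(E) = { $ }
  E → Y: FIRST \ {ε} = { ';' } — disjoint from FOLLOW(E)
  E → ε: FIRST \ {ε} = { } — disjoint from FOLLOW(E)
  E → * x *: FIRST \ {ε} = { '*' } — disjoint from FOLLOW(E)

Y: nullable alternative(s) Y → ε; FOLLOW(Y) = { $ }
  Y → ; ;: FIRST \ {ε} = { ';' } — disjoint from FOLLOW(Y)
  Y → ;: FIRST \ {ε} = { ';' } — disjoint from FOLLOW(Y)
  Y → ε: FIRST \ {ε} = { } — this is the only nullable alternative, skip

No FIRST/FOLLOW conflicts found.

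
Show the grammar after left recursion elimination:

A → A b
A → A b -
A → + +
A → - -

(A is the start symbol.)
A → + + A'
A → - - A'
A' → b A'
A' → b - A'
A' → ε

A is directly left-recursive. The standard transformation for
  A → A α₁ | ... | A α_m | β₁ | ... | β_n
is
  A  → β₁ A' | ... | β_n A'
  A' → α₁ A' | ... | α_m A' | ε

A → + + becomes A → + + A'
A → - - becomes A → - - A'
A → A b becomes A' → b A'
A → A b - becomes A' → b - A'
Add A' → ε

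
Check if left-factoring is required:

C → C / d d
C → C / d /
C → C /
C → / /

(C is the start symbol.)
Yes, C has productions with common prefix 'C /'

Left-factoring is needed when two productions for the same non-terminal
share a common prefix on the right-hand side.

Productions for C:
  C → C / d d
  C → C / d /
  C → C /
  C → / /

Found common prefix 'C /' in productions for C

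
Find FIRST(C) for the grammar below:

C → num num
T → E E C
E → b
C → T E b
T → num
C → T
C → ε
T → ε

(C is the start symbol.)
FIRST sets of the other non-terminals involved (by the same procedure, iterated to a fixed point):
  FIRST(T) = { 'b', 'num', ε }
  FIRST(E) = { 'b' }

From C → num num:
  - num is a terminal: add 'num' and stop
From C → T E b:
  - T is a non-terminal: add FIRST(T) \ {ε} = { 'b', 'num' }
    T is nullable, so continue to the next symbol
  - E is a non-terminal: add FIRST(E) \ {ε} = { 'b' }
    E is not nullable, so stop
From C → T:
  - T is a non-terminal: add FIRST(T) \ {ε} = { 'b', 'num' }
    T is nullable and nothing follows, so the whole right-hand side can vanish: ε ∈ FIRST(C)
From C → ε:
  - ε-production, so ε ∈ FIRST(C)

Collecting: FIRST(C) = { 'b', 'num', ε }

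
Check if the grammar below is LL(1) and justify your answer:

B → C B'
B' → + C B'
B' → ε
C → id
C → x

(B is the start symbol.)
Relevant sets:
  FOLLOW(B') = { $ }

For B':
  PREDICT(B' → '+' C B') = { '+' }
  PREDICT(B' → ε) = { $ }
For C:
  PREDICT(C → id) = { 'id' }
  PREDICT(C → x) = { 'x' }
B has a single production, so nothing to check there.

All predict sets are disjoint. The grammar IS LL(1).

Answer: Yes, the grammar is LL(1).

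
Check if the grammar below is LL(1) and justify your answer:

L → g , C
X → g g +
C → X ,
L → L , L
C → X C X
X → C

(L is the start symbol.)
No. Predict set conflict for L: { 'g' }

A grammar is LL(1) if for each non-terminal N with multiple productions, the predict sets of those productions are pairwise disjoint, where PREDICT(N → α) = (FIRST(α) \ {ε}) ∪ (FOLLOW(N) if α ⇒* ε).

Relevant sets:
  FIRST(L) = { 'g' }
  FIRST(C) = { 'g' }
  FIRST(X) = { 'g' }

For L:
  PREDICT(L → g ',' C) = { 'g' }
  PREDICT(L → L ',' L) = { 'g' }
For X:
  PREDICT(X → g g '+') = { 'g' }
  PREDICT(X → C) = { 'g' }
For C:
  PREDICT(C → X ',') = { 'g' }
  PREDICT(C → X C X) = { 'g' }

Conflict found: Predict set conflict for L: { 'g' }
The grammar is NOT LL(1).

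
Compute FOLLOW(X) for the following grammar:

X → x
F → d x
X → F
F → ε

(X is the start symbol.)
X is the start symbol, so $ ∈ FOLLOW(X).
X does not occur on any right-hand side.

Taking the union: FOLLOW(X) = { $ }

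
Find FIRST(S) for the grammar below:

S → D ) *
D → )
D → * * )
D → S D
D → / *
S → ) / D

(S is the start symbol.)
{ ')', '*', '/' }

FIRST sets of the other non-terminals involved (by the same procedure, iterated to a fixed point):
  FIRST(D) = { ')', '*', '/' }

From S → D ) *:
  - D is a non-terminal: add FIRST(D) \ {ε} = { ')', '*', '/' }
    D is not nullable, so stop
From S → ) / D:
  - ')' is a terminal: add ')' and stop

Collecting: FIRST(S) = { ')', '*', '/' }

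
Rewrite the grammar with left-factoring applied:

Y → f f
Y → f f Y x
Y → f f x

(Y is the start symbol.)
Left-factoring transforms A → αβ₁ | αβ₂ into A → αA' and A' → β₁ | β₂
(α is the longest common prefix among the alternatives). Repeat until
no nonterminal has two alternatives with a common prefix.

Round 1: Y has alternatives sharing prefix 'f f'. Introduce Y': Y → f f Y'
  Add: Y' → ε
  Add: Y' → Y x
  Add: Y' → x

No remaining common prefixes — done.

Resulting grammar:
Y → f f Y'
Y' → ε
Y' → Y x
Y' → x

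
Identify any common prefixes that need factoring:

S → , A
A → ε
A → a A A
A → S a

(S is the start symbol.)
No, left-factoring is not needed

Left-factoring is needed when two productions for the same non-terminal
share a common prefix on the right-hand side.

Productions for A:
  A → ε
  A → a A A
  A → S a

No common prefixes found.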